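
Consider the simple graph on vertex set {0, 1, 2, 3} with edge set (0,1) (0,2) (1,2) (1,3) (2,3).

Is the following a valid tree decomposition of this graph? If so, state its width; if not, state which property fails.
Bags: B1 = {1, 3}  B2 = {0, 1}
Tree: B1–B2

A tree decomposition must satisfy three properties: every vertex lies in some bag; for every edge, both endpoints lie together in some bag; and for every vertex, the bags containing it form a connected subtree. Here vertex 2 appears in no bag, so the decomposition is invalid.

No — vertex 2 appears in no bag.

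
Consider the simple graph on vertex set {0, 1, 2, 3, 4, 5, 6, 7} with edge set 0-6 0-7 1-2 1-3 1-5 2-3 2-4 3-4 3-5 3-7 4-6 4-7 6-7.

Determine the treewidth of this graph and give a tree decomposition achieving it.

Treewidth 2.
One optimal decomposition is:
Bags: B1 = {3, 4, 7}  B2 = {2, 3, 4}  B3 = {4, 6, 7}  B4 = {1, 2, 3}  B5 = {0, 6, 7}  B6 = {1, 3, 5}
Tree: B1–B2, B1–B3, B2–B4, B3–B5, B4–B6

Every bag has size at most 3, so the width is 3 − 1 = 2 and tw(G) ≤ 2. For the lower bound, the 3 vertices {0, 6, 7} are pairwise adjacent, and any tree decomposition puts a clique entirely inside one bag — forcing width ≥ 2. Therefore the treewidth is 2.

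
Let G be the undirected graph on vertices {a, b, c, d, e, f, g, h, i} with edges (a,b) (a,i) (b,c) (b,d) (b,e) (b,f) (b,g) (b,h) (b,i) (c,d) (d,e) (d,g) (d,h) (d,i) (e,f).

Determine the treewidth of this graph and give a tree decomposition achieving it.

Treewidth 2.
One such decomposition:
Bags: B1 = {b, d, g}  B2 = {b, d, e}  B3 = {b, d, h}  B4 = {b, c, d}  B5 = {b, d, i}  B6 = {a, b, i}  B7 = {b, e, f}
Tree: B1–B2, B1–B3, B1–B4, B1–B5, B5–B6, B2–B7

Every bag has size at most 3, so the width is 3 − 1 = 2 and tw(G) ≤ 2. Conversely, {b, d, g} is a clique of size 3, and the vertices of any clique must share a bag in every tree decomposition; so some bag has ≥ 3 vertices and tw(G) ≥ 2. Therefore the treewidth is 2.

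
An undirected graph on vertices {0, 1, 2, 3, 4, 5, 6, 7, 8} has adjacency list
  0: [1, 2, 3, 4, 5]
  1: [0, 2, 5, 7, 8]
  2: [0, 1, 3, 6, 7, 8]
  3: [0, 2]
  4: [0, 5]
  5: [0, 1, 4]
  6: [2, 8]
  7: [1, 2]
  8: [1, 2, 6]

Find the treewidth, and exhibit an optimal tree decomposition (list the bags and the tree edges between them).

Every bag has size at most 3, so the width is 3 − 1 = 2 and tw(G) ≤ 2. For the lower bound, the 3 vertices {0, 1, 2} are pairwise adjacent, and any tree decomposition puts a clique entirely inside one bag — forcing width ≥ 2. Hence tw(G) = 2 exactly.

Treewidth 2.
One optimal decomposition is:
Bags: B1 = {0, 1, 5}  B2 = {0, 1, 2}  B3 = {1, 2, 8}  B4 = {2, 6, 8}  B5 = {0, 4, 5}  B6 = {1, 2, 7}  B7 = {0, 2, 3}
Tree: B1–B2, B2–B3, B3–B4, B1–B5, B2–B6, B2–B7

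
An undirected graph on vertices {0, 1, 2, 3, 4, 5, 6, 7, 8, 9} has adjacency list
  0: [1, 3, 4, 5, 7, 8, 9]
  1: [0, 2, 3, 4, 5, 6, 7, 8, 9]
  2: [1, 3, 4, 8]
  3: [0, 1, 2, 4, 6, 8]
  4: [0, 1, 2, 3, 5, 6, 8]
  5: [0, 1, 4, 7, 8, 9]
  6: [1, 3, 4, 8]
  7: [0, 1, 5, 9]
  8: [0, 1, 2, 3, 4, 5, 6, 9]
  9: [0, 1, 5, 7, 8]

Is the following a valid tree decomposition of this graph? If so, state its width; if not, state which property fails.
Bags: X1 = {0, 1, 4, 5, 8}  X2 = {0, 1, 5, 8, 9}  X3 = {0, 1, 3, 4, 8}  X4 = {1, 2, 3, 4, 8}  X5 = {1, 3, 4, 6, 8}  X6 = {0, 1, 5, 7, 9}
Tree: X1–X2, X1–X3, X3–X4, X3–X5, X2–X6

Yes; width 4.

Every vertex of G appears in some bag (union = {0, 1, 2, 3, 4, 5, 6, 7, 8, 9}); every edge is covered by a bag; and for each vertex v the set of bags containing v is connected in the bag tree. The decomposition is therefore valid. The largest bag has 5 vertices, so the width is 4.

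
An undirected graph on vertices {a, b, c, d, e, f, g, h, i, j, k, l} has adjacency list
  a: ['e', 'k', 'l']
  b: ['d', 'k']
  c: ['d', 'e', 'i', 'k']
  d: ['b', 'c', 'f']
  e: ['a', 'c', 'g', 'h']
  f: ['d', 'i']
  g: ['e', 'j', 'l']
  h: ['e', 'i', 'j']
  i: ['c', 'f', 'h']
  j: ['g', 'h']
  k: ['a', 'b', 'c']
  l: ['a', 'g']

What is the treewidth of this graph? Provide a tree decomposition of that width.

The largest bag has 4 vertices, giving width 3; this decomposition certifies tw(G) ≤ 3. For the lower bound: the 4 vertex sets {b,d,f}, {i}, {c}, {a,e,h,k} are disjoint, each induces a connected subgraph, and every pair is joined by at least one edge of G. Contracting each set to a single vertex therefore yields K_{4} as a minor, and since treewidth is minor-monotone, tw(G) ≥ tw(K_{4}) = 3. The upper and lower bounds meet at 3, so that is the treewidth.

Treewidth 3.
One such decomposition:
Bags: B1 = {b, d, f, i}  B2 = {b, c, d, i}  B3 = {b, c, i, k}  B4 = {c, h, i, k}  B5 = {c, e, h, k}  B6 = {a, e, h, k}  B7 = {a, e, h, j}  B8 = {a, e, g, j}  B9 = {a, g, j, l}
Tree: B1–B2, B2–B3, B3–B4, B4–B5, B5–B6, B6–B7, B7–B8, B8–B9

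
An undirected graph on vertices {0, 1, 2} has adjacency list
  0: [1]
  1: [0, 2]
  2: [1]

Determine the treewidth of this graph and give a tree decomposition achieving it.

Every bag has size at most 2, so the width is 2 − 1 = 1 and tw(G) ≤ 1. G has an edge, so its treewidth is at least 1. Hence tw(G) = 1 exactly.

Treewidth 1.
Bags: B1 = {1, 2}  B2 = {0, 1}
Tree: B1–B2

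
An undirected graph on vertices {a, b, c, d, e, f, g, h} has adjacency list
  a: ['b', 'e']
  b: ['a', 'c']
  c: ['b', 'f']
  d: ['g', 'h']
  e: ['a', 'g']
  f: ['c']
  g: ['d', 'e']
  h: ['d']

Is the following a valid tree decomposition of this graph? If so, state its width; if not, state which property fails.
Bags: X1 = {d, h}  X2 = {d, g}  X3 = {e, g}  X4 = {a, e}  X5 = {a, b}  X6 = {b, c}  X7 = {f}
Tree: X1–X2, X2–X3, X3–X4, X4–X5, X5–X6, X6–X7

A tree decomposition must satisfy three properties: every vertex lies in some bag; for every edge, both endpoints lie together in some bag; and for every vertex, the bags containing it form a connected subtree. Here edge (c,f) lies in no bag, so the decomposition is invalid.

No — edge (c,f) lies in no bag.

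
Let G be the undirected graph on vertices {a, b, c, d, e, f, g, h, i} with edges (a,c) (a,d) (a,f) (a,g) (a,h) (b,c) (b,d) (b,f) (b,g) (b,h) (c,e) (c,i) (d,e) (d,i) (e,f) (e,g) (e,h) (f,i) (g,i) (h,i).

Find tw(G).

4

A width-4 tree decomposition is:
Bags: B1 = {a, b, e, g, i}  B2 = {a, b, e, h, i}  B3 = {a, b, c, e, i}  B4 = {a, b, e, f, i}  B5 = {a, b, d, e, i}
Tree: B1–B2, B2–B3, B3–B4, B4–B5
The largest bag has 5 vertices, giving width 4; this decomposition certifies tw(G) ≤ 4. For the lower bound: the 5 vertex sets {e,g}, {h,i}, {a,c}, {b}, {f} are disjoint, each induces a connected subgraph, and every pair is joined by at least one edge of G. Contracting each set to a single vertex therefore yields K_{5} as a minor, and since treewidth is minor-monotone, tw(G) ≥ tw(K_{5}) = 4. Therefore the treewidth is 4.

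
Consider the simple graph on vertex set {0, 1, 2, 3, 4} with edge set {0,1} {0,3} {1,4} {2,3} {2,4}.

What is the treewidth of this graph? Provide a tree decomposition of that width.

Every bag has size at most 3, so the width is 3 − 1 = 2 and tw(G) ≤ 2. Since 3–0–1–4–2–3 is a cycle in G, G is not acyclic. Forests are exactly the graphs of treewidth ≤ 1, so tw(G) ≥ 2. The upper and lower bounds meet at 2, so that is the treewidth.

Treewidth 2.
One such decomposition:
Bags: B1 = {0, 1, 3}  B2 = {1, 3, 4}  B3 = {2, 3, 4}
Tree: B1–B2, B2–B3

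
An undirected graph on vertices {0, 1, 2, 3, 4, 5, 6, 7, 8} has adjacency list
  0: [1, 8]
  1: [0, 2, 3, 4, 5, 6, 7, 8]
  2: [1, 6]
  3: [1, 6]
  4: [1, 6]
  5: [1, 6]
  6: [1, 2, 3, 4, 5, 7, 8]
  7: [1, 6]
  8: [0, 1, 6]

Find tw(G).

A width-2 tree decomposition is:
Bags: B1 = {1, 3, 6}  B2 = {1, 6, 7}  B3 = {1, 5, 6}  B4 = {1, 4, 6}  B5 = {1, 2, 6}  B6 = {1, 6, 8}  B7 = {0, 1, 8}
Tree: B1–B2, B2–B3, B1–B4, B3–B5, B3–B6, B6–B7
The largest bag has 3 vertices, giving width 2; this decomposition certifies tw(G) ≤ 2. Conversely, {0, 1, 8} is a clique of size 3, and the vertices of any clique must share a bag in every tree decomposition; so some bag has ≥ 3 vertices and tw(G) ≥ 2. Combining the bounds, tw(G) = 2.

2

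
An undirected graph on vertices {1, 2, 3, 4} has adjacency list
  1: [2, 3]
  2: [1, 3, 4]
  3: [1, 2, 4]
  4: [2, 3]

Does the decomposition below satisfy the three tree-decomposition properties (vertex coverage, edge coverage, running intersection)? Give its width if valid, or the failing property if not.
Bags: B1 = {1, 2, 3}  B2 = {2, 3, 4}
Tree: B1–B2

Vertex coverage: the bags together contain {1, 2, 3, 4}, the full vertex set. Edge coverage: each edge of G has both endpoints in at least one bag. Running intersection: for every vertex, the bags containing it form a connected subtree. All three properties hold, so this is a valid tree decomposition of width max|bag| − 1 = 2, and hence tw(G) ≤ 2.

Yes; width 2.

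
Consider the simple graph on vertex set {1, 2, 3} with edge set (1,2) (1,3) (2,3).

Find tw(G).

A width-2 tree decomposition is:
Bags: B1 = {1, 2, 3}
Tree: (single bag)
With just one bag of size 3, the width is 3 − 1 = 2, so tw(G) ≤ 2. On the other hand G contains the 3-clique {1, 2, 3}. A clique must lie in a single bag of any decomposition, so no decomposition can have width below 2. Combining the bounds, tw(G) = 2.

2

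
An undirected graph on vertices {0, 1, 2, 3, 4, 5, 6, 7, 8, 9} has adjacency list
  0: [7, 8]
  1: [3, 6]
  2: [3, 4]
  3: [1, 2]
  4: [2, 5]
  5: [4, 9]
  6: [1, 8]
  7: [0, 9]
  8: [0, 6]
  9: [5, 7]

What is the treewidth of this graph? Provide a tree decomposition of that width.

Each bag holds 3 vertices, so the decomposition has width 2, which upper-bounds the treewidth. The edges 9–5–4–2–3–1–6–8–0–7–9 form a cycle, so G is not a tree and its treewidth is at least 2. Combining the bounds, tw(G) = 2.

Treewidth 2.
One such decomposition:
Bags: B1 = {4, 5, 9}  B2 = {2, 4, 9}  B3 = {2, 3, 9}  B4 = {1, 3, 9}  B5 = {1, 6, 9}  B6 = {6, 8, 9}  B7 = {0, 8, 9}  B8 = {0, 7, 9}
Tree: B1–B2, B2–B3, B3–B4, B4–B5, B5–B6, B6–B7, B7–B8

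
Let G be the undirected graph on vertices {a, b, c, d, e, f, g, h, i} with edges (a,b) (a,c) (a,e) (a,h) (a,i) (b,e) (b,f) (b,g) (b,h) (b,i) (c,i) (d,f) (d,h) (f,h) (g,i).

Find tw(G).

2

A width-2 tree decomposition is:
Bags: B1 = {b, f, h}  B2 = {a, b, h}  B3 = {a, b, i}  B4 = {a, b, e}  B5 = {a, c, i}  B6 = {b, g, i}  B7 = {d, f, h}
Tree: B1–B2, B2–B3, B2–B4, B3–B5, B3–B6, B1–B7
The largest bag has 3 vertices, giving width 2; this decomposition certifies tw(G) ≤ 2. For the lower bound, the 3 vertices {d, f, h} are pairwise adjacent, and any tree decomposition puts a clique entirely inside one bag — forcing width ≥ 2. The upper and lower bounds meet at 2, so that is the treewidth.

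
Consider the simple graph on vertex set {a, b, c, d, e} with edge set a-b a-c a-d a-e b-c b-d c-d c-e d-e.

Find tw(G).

A width-3 tree decomposition is:
Bags: B1 = {a, b, c, d}  B2 = {a, c, d, e}
Tree: B1–B2
The largest bag has 4 vertices, giving width 3; this decomposition certifies tw(G) ≤ 3. For the lower bound, the 4 vertices {a, c, d, e} are pairwise adjacent, and any tree decomposition puts a clique entirely inside one bag — forcing width ≥ 3. Combining the bounds, tw(G) = 3.

3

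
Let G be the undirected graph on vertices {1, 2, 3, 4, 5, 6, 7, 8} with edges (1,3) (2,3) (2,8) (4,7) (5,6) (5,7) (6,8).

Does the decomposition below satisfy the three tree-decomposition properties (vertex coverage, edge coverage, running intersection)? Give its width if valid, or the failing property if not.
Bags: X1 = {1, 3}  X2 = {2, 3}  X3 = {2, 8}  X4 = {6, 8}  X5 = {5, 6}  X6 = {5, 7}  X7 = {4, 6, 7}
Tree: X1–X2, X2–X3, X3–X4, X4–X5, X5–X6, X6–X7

No — bags containing vertex 6 are not connected in the tree.

A tree decomposition must satisfy three properties: every vertex lies in some bag; for every edge, both endpoints lie together in some bag; and for every vertex, the bags containing it form a connected subtree. Here bags containing vertex 6 are not connected in the tree, so the decomposition is invalid.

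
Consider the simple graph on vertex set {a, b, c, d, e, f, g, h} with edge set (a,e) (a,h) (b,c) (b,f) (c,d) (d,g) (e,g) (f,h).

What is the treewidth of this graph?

2

A width-2 tree decomposition is:
Bags: B1 = {a, f, h}  B2 = {a, e, f}  B3 = {e, f, g}  B4 = {d, f, g}  B5 = {c, d, f}  B6 = {b, c, f}
Tree: B1–B2, B2–B3, B3–B4, B4–B5, B5–B6
Each bag holds 3 vertices, so the decomposition has width 2, which upper-bounds the treewidth. For the lower bound, G contains the cycle f–h–a–e–g–d–c–b–f, so G is not a forest; only forests have treewidth ≤ 1, hence tw(G) ≥ 2. Hence tw(G) = 2 exactly.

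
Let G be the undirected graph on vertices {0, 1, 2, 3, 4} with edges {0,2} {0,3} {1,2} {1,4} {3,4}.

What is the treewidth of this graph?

2

A width-2 tree decomposition is:
Bags: B1 = {0, 3, 4}  B2 = {0, 1, 4}  B3 = {0, 1, 2}
Tree: B1–B2, B2–B3
The largest bag has 3 vertices, giving width 2; this decomposition certifies tw(G) ≤ 2. Since 0–3–4–1–2–0 is a cycle in G, G is not acyclic. Forests are exactly the graphs of treewidth ≤ 1, so tw(G) ≥ 2. Hence tw(G) = 2 exactly.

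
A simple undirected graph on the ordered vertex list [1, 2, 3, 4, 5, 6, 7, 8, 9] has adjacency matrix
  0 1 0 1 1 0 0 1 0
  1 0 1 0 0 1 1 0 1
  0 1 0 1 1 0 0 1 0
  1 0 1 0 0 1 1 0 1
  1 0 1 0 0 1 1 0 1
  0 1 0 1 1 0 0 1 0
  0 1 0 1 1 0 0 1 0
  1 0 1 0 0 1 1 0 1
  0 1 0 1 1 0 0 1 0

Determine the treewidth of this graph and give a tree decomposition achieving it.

Treewidth 4.
One optimal decomposition is:
Bags: B1 = {2, 4, 5, 7, 8}  B2 = {2, 4, 5, 8, 9}  B3 = {2, 4, 5, 6, 8}  B4 = {2, 3, 4, 5, 8}  B5 = {1, 2, 4, 5, 8}
Tree: B1–B2, B2–B3, B3–B4, B4–B5

The largest bag has 5 vertices, giving width 4; this decomposition certifies tw(G) ≤ 4. For the lower bound: the 5 vertex sets {7,8}, {5,9}, {4,6}, {2}, {3} are disjoint, each induces a connected subgraph, and every pair is joined by at least one edge of G. Contracting each set to a single vertex therefore yields K_{5} as a minor, and since treewidth is minor-monotone, tw(G) ≥ tw(K_{5}) = 4. Therefore the treewidth is 4.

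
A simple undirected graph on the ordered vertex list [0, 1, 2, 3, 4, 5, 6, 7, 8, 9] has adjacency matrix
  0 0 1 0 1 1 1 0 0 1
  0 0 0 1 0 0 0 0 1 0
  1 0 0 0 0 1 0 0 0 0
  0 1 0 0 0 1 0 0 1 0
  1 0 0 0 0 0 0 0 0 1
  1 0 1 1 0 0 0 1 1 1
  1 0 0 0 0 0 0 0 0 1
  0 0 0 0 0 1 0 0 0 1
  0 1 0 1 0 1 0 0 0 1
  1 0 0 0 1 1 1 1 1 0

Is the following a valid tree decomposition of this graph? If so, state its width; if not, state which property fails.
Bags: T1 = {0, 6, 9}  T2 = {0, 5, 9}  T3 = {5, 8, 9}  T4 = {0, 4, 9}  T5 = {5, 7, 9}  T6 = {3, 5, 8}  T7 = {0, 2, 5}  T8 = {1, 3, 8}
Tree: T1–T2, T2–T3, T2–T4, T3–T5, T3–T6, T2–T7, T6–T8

Vertex coverage: the bags together contain {0, 1, 2, 3, 4, 5, 6, 7, 8, 9}, the full vertex set. Edge coverage: each edge of G has both endpoints in at least one bag. Running intersection: for every vertex, the bags containing it form a connected subtree. All three properties hold, so this is a valid tree decomposition of width max|bag| − 1 = 2, and hence tw(G) ≤ 2.

Yes; width 2.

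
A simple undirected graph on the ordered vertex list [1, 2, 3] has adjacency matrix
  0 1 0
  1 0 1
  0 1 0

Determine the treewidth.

A width-1 tree decomposition is:
Bags: B1 = {2, 3}  B2 = {1, 2}
Tree: B1–B2
The largest bag has 2 vertices, giving width 1; this decomposition certifies tw(G) ≤ 1. G has an edge, so its treewidth is at least 1. Therefore the treewidth is 1.

1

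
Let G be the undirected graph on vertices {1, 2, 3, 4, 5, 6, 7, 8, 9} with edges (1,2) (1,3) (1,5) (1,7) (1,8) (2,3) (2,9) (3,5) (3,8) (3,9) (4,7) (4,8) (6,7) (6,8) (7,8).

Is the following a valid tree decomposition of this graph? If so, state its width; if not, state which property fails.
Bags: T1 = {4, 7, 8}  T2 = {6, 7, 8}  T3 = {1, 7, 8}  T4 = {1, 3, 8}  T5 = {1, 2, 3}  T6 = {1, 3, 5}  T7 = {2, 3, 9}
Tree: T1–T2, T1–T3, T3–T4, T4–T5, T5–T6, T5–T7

Yes; width 2.

Every vertex of G appears in some bag (union = {1, 2, 3, 4, 5, 6, 7, 8, 9}); every edge is covered by a bag; and for each vertex v the set of bags containing v is connected in the bag tree. The decomposition is therefore valid. The largest bag has 3 vertices, so the width is 2.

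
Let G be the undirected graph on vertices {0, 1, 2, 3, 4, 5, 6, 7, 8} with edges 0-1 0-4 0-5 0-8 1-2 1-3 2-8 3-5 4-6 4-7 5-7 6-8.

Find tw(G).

3

A width-3 tree decomposition is:
Bags: B1 = {2, 4, 6, 8}  B2 = {0, 2, 4, 8}  B3 = {0, 1, 2, 4}  B4 = {0, 1, 4, 7}  B5 = {0, 1, 5, 7}  B6 = {1, 3, 5, 7}
Tree: B1–B2, B2–B3, B3–B4, B4–B5, B5–B6
Each bag holds 4 vertices, so the decomposition has width 3, which upper-bounds the treewidth. For the lower bound: the 4 vertex sets {2,6,8}, {4}, {0}, {1,3,5,7} are disjoint, each induces a connected subgraph, and every pair is joined by at least one edge of G. Contracting each set to a single vertex therefore yields K_{4} as a minor, and since treewidth is minor-monotone, tw(G) ≥ tw(K_{4}) = 3. Hence tw(G) = 3 exactly.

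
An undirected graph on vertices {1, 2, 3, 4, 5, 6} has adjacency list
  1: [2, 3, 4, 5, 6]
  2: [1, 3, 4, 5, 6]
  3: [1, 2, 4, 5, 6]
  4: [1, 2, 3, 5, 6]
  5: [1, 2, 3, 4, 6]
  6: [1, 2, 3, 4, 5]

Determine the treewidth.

A width-5 tree decomposition is:
Bags: B1 = {1, 2, 3, 4, 5, 6}
Tree: (single bag)
With just one bag of size 6, the width is 6 − 1 = 5, so tw(G) ≤ 5. For the lower bound, the 6 vertices {1, 2, 3, 4, 5, 6} are pairwise adjacent, and any tree decomposition puts a clique entirely inside one bag — forcing width ≥ 5. Hence tw(G) = 5 exactly.

5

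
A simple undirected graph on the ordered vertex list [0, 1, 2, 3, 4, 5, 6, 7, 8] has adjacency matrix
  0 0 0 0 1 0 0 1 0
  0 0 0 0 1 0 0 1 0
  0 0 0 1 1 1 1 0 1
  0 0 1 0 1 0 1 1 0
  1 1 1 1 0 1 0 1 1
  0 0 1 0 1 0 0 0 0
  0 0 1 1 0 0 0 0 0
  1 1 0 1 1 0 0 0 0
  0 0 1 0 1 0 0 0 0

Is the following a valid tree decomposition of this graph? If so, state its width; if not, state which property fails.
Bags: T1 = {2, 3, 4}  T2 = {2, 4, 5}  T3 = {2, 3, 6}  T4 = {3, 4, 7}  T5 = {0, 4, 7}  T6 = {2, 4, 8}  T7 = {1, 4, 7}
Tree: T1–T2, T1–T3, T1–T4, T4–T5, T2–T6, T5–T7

Yes; width 2.

Every vertex of G appears in some bag (union = {0, 1, 2, 3, 4, 5, 6, 7, 8}); every edge is covered by a bag; and for each vertex v the set of bags containing v is connected in the bag tree. The decomposition is therefore valid. The largest bag has 3 vertices, so the width is 2.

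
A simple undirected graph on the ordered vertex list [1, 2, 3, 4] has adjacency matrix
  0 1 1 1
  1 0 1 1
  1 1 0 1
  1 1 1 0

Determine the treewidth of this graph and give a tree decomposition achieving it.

Treewidth 3.
Bags: B1 = {1, 2, 3, 4}
Tree: (single bag)

A single bag containing all 4 vertices is trivially a valid decomposition of width 3. Conversely, {1, 2, 3, 4} is a clique of size 4, and the vertices of any clique must share a bag in every tree decomposition; so some bag has ≥ 4 vertices and tw(G) ≥ 3. The upper and lower bounds meet at 3, so that is the treewidth.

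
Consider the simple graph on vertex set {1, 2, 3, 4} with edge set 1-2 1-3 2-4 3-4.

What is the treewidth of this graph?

2

A width-2 tree decomposition is:
Bags: B1 = {1, 2, 4}  B2 = {1, 3, 4}
Tree: B1–B2
Every bag has size at most 3, so the width is 3 − 1 = 2 and tw(G) ≤ 2. For the lower bound, G contains the cycle 1–2–4–3–1, so G is not a forest; only forests have treewidth ≤ 1, hence tw(G) ≥ 2. Hence tw(G) = 2 exactly.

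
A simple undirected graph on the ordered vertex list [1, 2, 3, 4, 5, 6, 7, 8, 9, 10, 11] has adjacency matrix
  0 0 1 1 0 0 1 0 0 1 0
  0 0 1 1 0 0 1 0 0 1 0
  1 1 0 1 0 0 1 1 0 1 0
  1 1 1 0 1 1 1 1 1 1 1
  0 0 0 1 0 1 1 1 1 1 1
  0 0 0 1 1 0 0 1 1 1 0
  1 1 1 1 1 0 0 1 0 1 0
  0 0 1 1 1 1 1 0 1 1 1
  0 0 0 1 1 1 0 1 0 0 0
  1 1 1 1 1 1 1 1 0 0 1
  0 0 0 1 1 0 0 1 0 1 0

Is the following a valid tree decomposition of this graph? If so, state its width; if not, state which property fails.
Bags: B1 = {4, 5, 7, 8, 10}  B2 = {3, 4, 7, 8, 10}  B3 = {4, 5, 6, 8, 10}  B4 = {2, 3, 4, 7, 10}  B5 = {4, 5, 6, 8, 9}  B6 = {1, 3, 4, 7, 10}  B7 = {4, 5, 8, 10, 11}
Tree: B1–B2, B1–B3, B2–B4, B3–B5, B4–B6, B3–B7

Yes; width 4.

Vertex coverage: the bags together contain {1, 2, 3, 4, 5, 6, 7, 8, 9, 10, 11}, the full vertex set. Edge coverage: each edge of G has both endpoints in at least one bag. Running intersection: for every vertex, the bags containing it form a connected subtree. All three properties hold, so this is a valid tree decomposition of width max|bag| − 1 = 4, and hence tw(G) ≤ 4.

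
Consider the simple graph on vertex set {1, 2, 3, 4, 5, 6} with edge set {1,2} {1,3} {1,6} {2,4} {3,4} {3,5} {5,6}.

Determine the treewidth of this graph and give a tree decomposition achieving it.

The largest bag has 3 vertices, giving width 2; this decomposition certifies tw(G) ≤ 2. The edges 5–6–1–3–5 form a cycle, so G is not a tree and its treewidth is at least 2. The upper and lower bounds meet at 2, so that is the treewidth.

Treewidth 2.
One optimal decomposition is:
Bags: B1 = {3, 5, 6}  B2 = {1, 3, 6}  B3 = {1, 3, 4}  B4 = {1, 2, 4}
Tree: B1–B2, B2–B3, B3–B4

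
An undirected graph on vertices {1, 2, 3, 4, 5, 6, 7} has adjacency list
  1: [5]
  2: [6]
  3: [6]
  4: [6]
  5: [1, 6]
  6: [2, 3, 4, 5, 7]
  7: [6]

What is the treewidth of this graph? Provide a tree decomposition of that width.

Each bag holds 2 vertices, so the decomposition has width 1, which upper-bounds the treewidth. Any graph with an edge has treewidth ≥ 1, and G has the edge 6–4. Therefore the treewidth is 1.

Treewidth 1.
One optimal decomposition is:
Bags: B1 = {4, 6}  B2 = {2, 6}  B3 = {6, 7}  B4 = {5, 6}  B5 = {1, 5}  B6 = {3, 6}
Tree: B1–B2, B2–B3, B2–B4, B4–B5, B3–B6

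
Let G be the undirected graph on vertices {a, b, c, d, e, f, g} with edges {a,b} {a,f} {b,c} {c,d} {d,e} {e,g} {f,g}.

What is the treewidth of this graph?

2

A width-2 tree decomposition is:
Bags: B1 = {c, d, e}  B2 = {b, c, e}  B3 = {a, b, e}  B4 = {a, e, f}  B5 = {e, f, g}
Tree: B1–B2, B2–B3, B3–B4, B4–B5
Each bag holds 3 vertices, so the decomposition has width 2, which upper-bounds the treewidth. Since e–d–c–b–a–f–g–e is a cycle in G, G is not acyclic. Forests are exactly the graphs of treewidth ≤ 1, so tw(G) ≥ 2. Combining the bounds, tw(G) = 2.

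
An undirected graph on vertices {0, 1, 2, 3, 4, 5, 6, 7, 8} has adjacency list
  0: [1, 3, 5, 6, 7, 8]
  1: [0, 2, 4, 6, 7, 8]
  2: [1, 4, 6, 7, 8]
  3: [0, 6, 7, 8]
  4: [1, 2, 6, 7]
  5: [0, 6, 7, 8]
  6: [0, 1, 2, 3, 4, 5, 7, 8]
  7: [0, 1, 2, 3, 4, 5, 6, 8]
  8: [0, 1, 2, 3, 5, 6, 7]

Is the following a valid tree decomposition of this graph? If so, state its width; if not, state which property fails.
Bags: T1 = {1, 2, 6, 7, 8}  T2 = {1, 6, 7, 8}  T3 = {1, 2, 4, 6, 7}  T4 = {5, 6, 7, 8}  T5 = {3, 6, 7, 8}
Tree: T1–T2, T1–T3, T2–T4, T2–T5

A tree decomposition must satisfy three properties: every vertex lies in some bag; for every edge, both endpoints lie together in some bag; and for every vertex, the bags containing it form a connected subtree. Here vertex 0 appears in no bag, so the decomposition is invalid.

No — vertex 0 appears in no bag.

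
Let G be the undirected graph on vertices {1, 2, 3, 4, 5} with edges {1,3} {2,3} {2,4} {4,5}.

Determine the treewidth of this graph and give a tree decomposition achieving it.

Treewidth 1.
One optimal decomposition is:
Bags: B1 = {1, 3}  B2 = {2, 3}  B3 = {2, 4}  B4 = {4, 5}
Tree: B1–B2, B2–B3, B3–B4

Every bag has size at most 2, so the width is 2 − 1 = 1 and tw(G) ≤ 1. G has an edge, so its treewidth is at least 1. Combining the bounds, tw(G) = 1.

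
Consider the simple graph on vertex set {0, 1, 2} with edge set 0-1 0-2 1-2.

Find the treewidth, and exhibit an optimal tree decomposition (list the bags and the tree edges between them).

With just one bag of size 3, the width is 3 − 1 = 2, so tw(G) ≤ 2. For the lower bound, the 3 vertices {0, 1, 2} are pairwise adjacent, and any tree decomposition puts a clique entirely inside one bag — forcing width ≥ 2. Hence tw(G) = 2 exactly.

Treewidth 2.
One such decomposition:
Bags: B1 = {0, 1, 2}
Tree: (single bag)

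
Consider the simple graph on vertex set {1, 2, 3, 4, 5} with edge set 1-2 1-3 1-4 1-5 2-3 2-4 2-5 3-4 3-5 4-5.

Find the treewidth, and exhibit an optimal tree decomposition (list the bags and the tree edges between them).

A single bag containing all 5 vertices is trivially a valid decomposition of width 4. On the other hand G contains the 5-clique {1, 2, 3, 4, 5}. A clique must lie in a single bag of any decomposition, so no decomposition can have width below 4. Hence tw(G) = 4 exactly.

Treewidth 4.
Bags: B1 = {1, 2, 3, 4, 5}
Tree: (single bag)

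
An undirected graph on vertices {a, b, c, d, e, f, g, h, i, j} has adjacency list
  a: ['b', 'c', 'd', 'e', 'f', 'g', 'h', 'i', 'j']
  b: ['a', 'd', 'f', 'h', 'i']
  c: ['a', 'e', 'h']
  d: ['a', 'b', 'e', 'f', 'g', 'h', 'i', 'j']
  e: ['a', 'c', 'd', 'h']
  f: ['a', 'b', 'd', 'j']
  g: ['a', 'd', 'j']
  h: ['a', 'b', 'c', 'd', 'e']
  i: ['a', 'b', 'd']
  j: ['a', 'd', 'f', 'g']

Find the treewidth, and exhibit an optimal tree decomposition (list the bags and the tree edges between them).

Every bag has size at most 4, so the width is 4 − 1 = 3 and tw(G) ≤ 3. Conversely, {a, d, g, j} is a clique of size 4, and the vertices of any clique must share a bag in every tree decomposition; so some bag has ≥ 4 vertices and tw(G) ≥ 3. Therefore the treewidth is 3.

Treewidth 3.
One optimal decomposition is:
Bags: B1 = {a, b, d, h}  B2 = {a, b, d, f}  B3 = {a, d, e, h}  B4 = {a, b, d, i}  B5 = {a, d, f, j}  B6 = {a, c, e, h}  B7 = {a, d, g, j}
Tree: B1–B2, B1–B3, B2–B4, B2–B5, B3–B6, B5–B7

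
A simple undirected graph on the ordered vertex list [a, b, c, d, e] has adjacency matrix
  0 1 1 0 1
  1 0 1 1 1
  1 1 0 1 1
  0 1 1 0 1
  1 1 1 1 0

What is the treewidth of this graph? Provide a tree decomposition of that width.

Each bag holds 4 vertices, so the decomposition has width 3, which upper-bounds the treewidth. On the other hand G contains the 4-clique {b, c, d, e}. A clique must lie in a single bag of any decomposition, so no decomposition can have width below 3. Therefore the treewidth is 3.

Treewidth 3.
One such decomposition:
Bags: B1 = {b, c, d, e}  B2 = {a, b, c, e}
Tree: B1–B2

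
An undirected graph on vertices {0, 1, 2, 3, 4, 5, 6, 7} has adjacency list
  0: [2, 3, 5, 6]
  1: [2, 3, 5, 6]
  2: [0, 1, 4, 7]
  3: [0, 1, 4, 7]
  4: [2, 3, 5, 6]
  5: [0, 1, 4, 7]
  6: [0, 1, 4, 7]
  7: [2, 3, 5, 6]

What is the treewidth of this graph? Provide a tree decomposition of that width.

Treewidth 4.
One optimal decomposition is:
Bags: B1 = {0, 1, 2, 4, 7}  B2 = {0, 1, 4, 5, 7}  B3 = {0, 1, 3, 4, 7}  B4 = {0, 1, 4, 6, 7}
Tree: B1–B2, B2–B3, B3–B4

Each bag holds 5 vertices, so the decomposition has width 4, which upper-bounds the treewidth. For the lower bound: the 5 vertex sets {1,2}, {5,7}, {3,4}, {0}, {6} are disjoint, each induces a connected subgraph, and every pair is joined by at least one edge of G. Contracting each set to a single vertex therefore yields K_{5} as a minor, and since treewidth is minor-monotone, tw(G) ≥ tw(K_{5}) = 4. Hence tw(G) = 4 exactly.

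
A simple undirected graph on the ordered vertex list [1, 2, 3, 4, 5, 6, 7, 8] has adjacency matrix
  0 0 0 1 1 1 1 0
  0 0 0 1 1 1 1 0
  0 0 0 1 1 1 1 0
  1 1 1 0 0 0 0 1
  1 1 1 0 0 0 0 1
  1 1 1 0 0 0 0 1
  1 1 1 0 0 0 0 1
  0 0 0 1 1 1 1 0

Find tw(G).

A width-4 tree decomposition is:
Bags: B1 = {1, 2, 3, 4, 8}  B2 = {1, 2, 3, 5, 8}  B3 = {1, 2, 3, 6, 8}  B4 = {1, 2, 3, 7, 8}
Tree: B1–B2, B2–B3, B3–B4
Every bag has size at most 5, so the width is 5 − 1 = 4 and tw(G) ≤ 4. For the lower bound: the 5 vertex sets {1,4}, {3,5}, {2,6}, {8}, {7} are disjoint, each induces a connected subgraph, and every pair is joined by at least one edge of G. Contracting each set to a single vertex therefore yields K_{5} as a minor, and since treewidth is minor-monotone, tw(G) ≥ tw(K_{5}) = 4. Therefore the treewidth is 4.

4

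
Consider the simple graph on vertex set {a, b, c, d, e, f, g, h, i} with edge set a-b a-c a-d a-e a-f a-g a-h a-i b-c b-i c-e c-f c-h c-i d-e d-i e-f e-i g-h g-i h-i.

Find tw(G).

3

A width-3 tree decomposition is:
Bags: B1 = {a, c, h, i}  B2 = {a, c, e, i}  B3 = {a, d, e, i}  B4 = {a, b, c, i}  B5 = {a, c, e, f}  B6 = {a, g, h, i}
Tree: B1–B2, B2–B3, B2–B4, B2–B5, B1–B6
Each bag holds 4 vertices, so the decomposition has width 3, which upper-bounds the treewidth. Conversely, {a, c, e, f} is a clique of size 4, and the vertices of any clique must share a bag in every tree decomposition; so some bag has ≥ 4 vertices and tw(G) ≥ 3. The upper and lower bounds meet at 3, so that is the treewidth.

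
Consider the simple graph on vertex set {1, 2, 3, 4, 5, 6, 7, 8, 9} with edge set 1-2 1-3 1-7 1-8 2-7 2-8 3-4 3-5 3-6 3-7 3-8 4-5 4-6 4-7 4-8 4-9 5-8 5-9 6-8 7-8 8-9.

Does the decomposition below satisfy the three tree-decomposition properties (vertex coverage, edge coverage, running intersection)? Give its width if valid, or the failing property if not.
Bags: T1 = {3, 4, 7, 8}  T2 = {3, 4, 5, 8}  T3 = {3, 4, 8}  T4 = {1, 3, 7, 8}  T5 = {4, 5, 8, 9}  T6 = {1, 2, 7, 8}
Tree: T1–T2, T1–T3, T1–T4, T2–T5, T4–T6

A tree decomposition must satisfy three properties: every vertex lies in some bag; for every edge, both endpoints lie together in some bag; and for every vertex, the bags containing it form a connected subtree. Here vertex 6 appears in no bag, so the decomposition is invalid.

No — vertex 6 appears in no bag.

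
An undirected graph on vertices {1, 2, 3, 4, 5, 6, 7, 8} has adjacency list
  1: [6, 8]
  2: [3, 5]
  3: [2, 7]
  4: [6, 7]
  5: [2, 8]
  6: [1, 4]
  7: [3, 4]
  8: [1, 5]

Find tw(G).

A width-2 tree decomposition is:
Bags: B1 = {4, 6, 7}  B2 = {3, 6, 7}  B3 = {2, 3, 6}  B4 = {2, 5, 6}  B5 = {5, 6, 8}  B6 = {1, 6, 8}
Tree: B1–B2, B2–B3, B3–B4, B4–B5, B5–B6
Each bag holds 3 vertices, so the decomposition has width 2, which upper-bounds the treewidth. Since 6–4–7–3–2–5–8–1–6 is a cycle in G, G is not acyclic. Forests are exactly the graphs of treewidth ≤ 1, so tw(G) ≥ 2. Therefore the treewidth is 2.

2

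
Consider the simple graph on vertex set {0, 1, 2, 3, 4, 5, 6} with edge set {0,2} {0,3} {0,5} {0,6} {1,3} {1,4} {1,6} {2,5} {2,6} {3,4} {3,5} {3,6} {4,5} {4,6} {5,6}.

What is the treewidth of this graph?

3

A width-3 tree decomposition is:
Bags: B1 = {3, 4, 5, 6}  B2 = {0, 3, 5, 6}  B3 = {1, 3, 4, 6}  B4 = {0, 2, 5, 6}
Tree: B1–B2, B1–B3, B2–B4
Every bag has size at most 4, so the width is 4 − 1 = 3 and tw(G) ≤ 3. On the other hand G contains the 4-clique {0, 2, 5, 6}. A clique must lie in a single bag of any decomposition, so no decomposition can have width below 3. Hence tw(G) = 3 exactly.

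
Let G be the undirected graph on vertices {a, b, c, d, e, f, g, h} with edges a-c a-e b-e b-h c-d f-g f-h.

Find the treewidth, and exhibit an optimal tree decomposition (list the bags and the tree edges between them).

Treewidth 1.
One optimal decomposition is:
Bags: B1 = {f, g}  B2 = {f, h}  B3 = {b, h}  B4 = {b, e}  B5 = {a, e}  B6 = {a, c}  B7 = {c, d}
Tree: B1–B2, B2–B3, B3–B4, B4–B5, B5–B6, B6–B7

The largest bag has 2 vertices, giving width 1; this decomposition certifies tw(G) ≤ 1. Any graph with an edge has treewidth ≥ 1, and G has the edge g–f. Therefore the treewidth is 1.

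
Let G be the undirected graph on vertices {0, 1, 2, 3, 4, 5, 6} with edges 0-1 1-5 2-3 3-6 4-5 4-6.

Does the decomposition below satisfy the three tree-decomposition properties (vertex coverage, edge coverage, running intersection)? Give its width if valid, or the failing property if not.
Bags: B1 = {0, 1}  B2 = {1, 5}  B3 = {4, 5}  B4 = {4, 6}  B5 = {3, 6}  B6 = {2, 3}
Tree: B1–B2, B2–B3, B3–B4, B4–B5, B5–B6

Yes; width 1.

Every vertex of G appears in some bag (union = {0, 1, 2, 3, 4, 5, 6}); every edge is covered by a bag; and for each vertex v the set of bags containing v is connected in the bag tree. The decomposition is therefore valid. The largest bag has 2 vertices, so the width is 1.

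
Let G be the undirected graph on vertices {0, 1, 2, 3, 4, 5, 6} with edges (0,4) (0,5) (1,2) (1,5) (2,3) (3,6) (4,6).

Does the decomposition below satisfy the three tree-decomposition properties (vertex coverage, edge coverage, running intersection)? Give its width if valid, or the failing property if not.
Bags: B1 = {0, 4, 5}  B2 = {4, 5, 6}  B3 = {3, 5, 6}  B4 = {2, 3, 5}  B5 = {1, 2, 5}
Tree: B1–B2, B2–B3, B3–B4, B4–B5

Yes; width 2.

Every vertex of G appears in some bag (union = {0, 1, 2, 3, 4, 5, 6}); every edge is covered by a bag; and for each vertex v the set of bags containing v is connected in the bag tree. The decomposition is therefore valid. The largest bag has 3 vertices, so the width is 2.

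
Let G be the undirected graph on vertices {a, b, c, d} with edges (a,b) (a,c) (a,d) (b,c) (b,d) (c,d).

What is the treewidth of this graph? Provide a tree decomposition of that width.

Treewidth 3.
One optimal decomposition is:
Bags: B1 = {a, b, c, d}
Tree: (single bag)

A single bag containing all 4 vertices is trivially a valid decomposition of width 3. For the lower bound, the 4 vertices {a, b, c, d} are pairwise adjacent, and any tree decomposition puts a clique entirely inside one bag — forcing width ≥ 3. Combining the bounds, tw(G) = 3.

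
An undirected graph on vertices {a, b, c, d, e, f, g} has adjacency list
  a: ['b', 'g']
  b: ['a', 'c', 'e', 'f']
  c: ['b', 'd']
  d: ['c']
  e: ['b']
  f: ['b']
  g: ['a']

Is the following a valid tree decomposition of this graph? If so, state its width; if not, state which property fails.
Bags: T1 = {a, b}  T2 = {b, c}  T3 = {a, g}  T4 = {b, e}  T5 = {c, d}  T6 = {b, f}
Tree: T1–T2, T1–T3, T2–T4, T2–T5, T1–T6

Checking the three conditions: (i) the bags cover all of {a, b, c, d, e, f, g}; (ii) for each edge, some bag contains both endpoints; (iii) the bags containing any fixed vertex form a subtree. All hold, so the decomposition is valid with width 2 − 1 = 1.

Yes; width 1.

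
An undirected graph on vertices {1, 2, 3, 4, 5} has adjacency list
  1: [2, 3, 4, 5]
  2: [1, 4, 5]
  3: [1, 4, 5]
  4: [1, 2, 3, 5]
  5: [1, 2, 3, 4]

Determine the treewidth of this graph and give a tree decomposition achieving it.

Treewidth 3.
Bags: B1 = {1, 3, 4, 5}  B2 = {1, 2, 4, 5}
Tree: B1–B2

Each bag holds 4 vertices, so the decomposition has width 3, which upper-bounds the treewidth. On the other hand G contains the 4-clique {1, 2, 4, 5}. A clique must lie in a single bag of any decomposition, so no decomposition can have width below 3. Hence tw(G) = 3 exactly.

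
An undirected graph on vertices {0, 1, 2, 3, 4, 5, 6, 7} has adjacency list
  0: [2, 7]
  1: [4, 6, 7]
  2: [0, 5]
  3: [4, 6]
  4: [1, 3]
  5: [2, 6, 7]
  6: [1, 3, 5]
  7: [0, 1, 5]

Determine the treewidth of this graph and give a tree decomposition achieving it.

Each bag holds 3 vertices, so the decomposition has width 2, which upper-bounds the treewidth. For the lower bound, G contains the cycle 2–0–7–5–2, so G is not a forest; only forests have treewidth ≤ 1, hence tw(G) ≥ 2. Hence tw(G) = 2 exactly.

Treewidth 2.
One optimal decomposition is:
Bags: B1 = {0, 2, 5}  B2 = {0, 5, 7}  B3 = {5, 6, 7}  B4 = {1, 6, 7}  B5 = {1, 3, 6}  B6 = {1, 3, 4}
Tree: B1–B2, B2–B3, B3–B4, B4–B5, B5–B6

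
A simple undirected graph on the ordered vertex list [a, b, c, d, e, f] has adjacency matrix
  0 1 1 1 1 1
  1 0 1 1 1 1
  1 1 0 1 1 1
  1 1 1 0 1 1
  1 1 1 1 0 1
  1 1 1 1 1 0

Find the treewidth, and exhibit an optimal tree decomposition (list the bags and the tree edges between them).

Treewidth 5.
Bags: B1 = {a, b, c, d, e, f}
Tree: (single bag)

With just one bag of size 6, the width is 6 − 1 = 5, so tw(G) ≤ 5. On the other hand G contains the 6-clique {a, b, c, d, e, f}. A clique must lie in a single bag of any decomposition, so no decomposition can have width below 5. Combining the bounds, tw(G) = 5.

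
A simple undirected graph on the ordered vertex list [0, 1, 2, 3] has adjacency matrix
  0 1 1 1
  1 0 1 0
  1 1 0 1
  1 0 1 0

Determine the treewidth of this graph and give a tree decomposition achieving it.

Treewidth 2.
One such decomposition:
Bags: B1 = {0, 1, 2}  B2 = {0, 2, 3}
Tree: B1–B2

The largest bag has 3 vertices, giving width 2; this decomposition certifies tw(G) ≤ 2. Conversely, {0, 1, 2} is a clique of size 3, and the vertices of any clique must share a bag in every tree decomposition; so some bag has ≥ 3 vertices and tw(G) ≥ 2. The upper and lower bounds meet at 2, so that is the treewidth.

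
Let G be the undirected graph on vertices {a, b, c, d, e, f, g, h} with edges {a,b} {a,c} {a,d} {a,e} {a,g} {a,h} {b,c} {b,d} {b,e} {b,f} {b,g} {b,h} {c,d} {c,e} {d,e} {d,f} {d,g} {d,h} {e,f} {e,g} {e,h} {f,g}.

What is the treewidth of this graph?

A width-4 tree decomposition is:
Bags: B1 = {a, b, d, e, h}  B2 = {a, b, d, e, g}  B3 = {b, d, e, f, g}  B4 = {a, b, c, d, e}
Tree: B1–B2, B2–B3, B2–B4
Every bag has size at most 5, so the width is 5 − 1 = 4 and tw(G) ≤ 4. Conversely, {a, b, d, e, g} is a clique of size 5, and the vertices of any clique must share a bag in every tree decomposition; so some bag has ≥ 5 vertices and tw(G) ≥ 4. Combining the bounds, tw(G) = 4.

4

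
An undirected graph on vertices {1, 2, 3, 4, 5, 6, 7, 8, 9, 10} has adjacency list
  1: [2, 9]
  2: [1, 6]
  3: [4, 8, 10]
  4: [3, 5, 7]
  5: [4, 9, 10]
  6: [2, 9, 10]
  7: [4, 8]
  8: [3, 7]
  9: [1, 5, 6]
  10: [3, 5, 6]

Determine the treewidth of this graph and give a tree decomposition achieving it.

Every bag has size at most 3, so the width is 3 − 1 = 2 and tw(G) ≤ 2. The edges 7–8–3–4–7 form a cycle, so G is not a tree and its treewidth is at least 2. The upper and lower bounds meet at 2, so that is the treewidth.

Treewidth 2.
One such decomposition:
Bags: B1 = {4, 7, 8}  B2 = {3, 4, 8}  B3 = {3, 4, 5}  B4 = {3, 5, 10}  B5 = {5, 9, 10}  B6 = {6, 9, 10}  B7 = {1, 6, 9}  B8 = {1, 2, 6}
Tree: B1–B2, B2–B3, B3–B4, B4–B5, B5–B6, B6–B7, B7–B8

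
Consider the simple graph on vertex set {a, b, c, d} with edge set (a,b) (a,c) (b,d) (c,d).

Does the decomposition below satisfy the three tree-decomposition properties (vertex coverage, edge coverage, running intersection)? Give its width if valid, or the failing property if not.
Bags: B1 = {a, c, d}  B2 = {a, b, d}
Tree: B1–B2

Yes; width 2.

Every vertex of G appears in some bag (union = {a, b, c, d}); every edge is covered by a bag; and for each vertex v the set of bags containing v is connected in the bag tree. The decomposition is therefore valid. The largest bag has 3 vertices, so the width is 2.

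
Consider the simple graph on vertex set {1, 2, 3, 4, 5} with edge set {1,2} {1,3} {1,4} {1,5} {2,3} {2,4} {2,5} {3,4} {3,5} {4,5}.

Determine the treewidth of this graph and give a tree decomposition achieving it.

A single bag containing all 5 vertices is trivially a valid decomposition of width 4. Conversely, {1, 2, 3, 4, 5} is a clique of size 5, and the vertices of any clique must share a bag in every tree decomposition; so some bag has ≥ 5 vertices and tw(G) ≥ 4. Therefore the treewidth is 4.

Treewidth 4.
One such decomposition:
Bags: B1 = {1, 2, 3, 4, 5}
Tree: (single bag)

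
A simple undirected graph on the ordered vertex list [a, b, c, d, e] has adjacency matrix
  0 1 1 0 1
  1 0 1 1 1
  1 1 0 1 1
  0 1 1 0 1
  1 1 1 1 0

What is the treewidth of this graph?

3

A width-3 tree decomposition is:
Bags: B1 = {b, c, d, e}  B2 = {a, b, c, e}
Tree: B1–B2
The largest bag has 4 vertices, giving width 3; this decomposition certifies tw(G) ≤ 3. On the other hand G contains the 4-clique {b, c, d, e}. A clique must lie in a single bag of any decomposition, so no decomposition can have width below 3. Therefore the treewidth is 3.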